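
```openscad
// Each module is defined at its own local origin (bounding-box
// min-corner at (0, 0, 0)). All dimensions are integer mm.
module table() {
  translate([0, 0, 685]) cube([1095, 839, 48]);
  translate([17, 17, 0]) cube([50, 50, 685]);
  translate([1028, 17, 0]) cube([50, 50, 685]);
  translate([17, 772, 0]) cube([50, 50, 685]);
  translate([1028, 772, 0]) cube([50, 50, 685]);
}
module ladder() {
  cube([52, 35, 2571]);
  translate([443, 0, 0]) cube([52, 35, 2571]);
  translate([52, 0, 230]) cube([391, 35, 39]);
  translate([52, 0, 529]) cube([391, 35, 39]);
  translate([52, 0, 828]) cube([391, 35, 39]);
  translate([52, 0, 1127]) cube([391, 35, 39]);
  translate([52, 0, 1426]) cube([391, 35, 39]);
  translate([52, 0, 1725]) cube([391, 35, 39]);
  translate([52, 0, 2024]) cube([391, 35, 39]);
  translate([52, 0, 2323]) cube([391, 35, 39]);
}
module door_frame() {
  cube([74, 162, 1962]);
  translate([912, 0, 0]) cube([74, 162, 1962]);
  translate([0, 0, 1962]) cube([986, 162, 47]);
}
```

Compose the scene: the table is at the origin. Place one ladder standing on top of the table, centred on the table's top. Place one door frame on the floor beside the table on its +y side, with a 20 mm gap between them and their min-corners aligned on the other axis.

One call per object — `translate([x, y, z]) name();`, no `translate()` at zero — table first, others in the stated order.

table();
translate([300, 402, 733]) ladder();
translate([0, 859, 0]) door_frame();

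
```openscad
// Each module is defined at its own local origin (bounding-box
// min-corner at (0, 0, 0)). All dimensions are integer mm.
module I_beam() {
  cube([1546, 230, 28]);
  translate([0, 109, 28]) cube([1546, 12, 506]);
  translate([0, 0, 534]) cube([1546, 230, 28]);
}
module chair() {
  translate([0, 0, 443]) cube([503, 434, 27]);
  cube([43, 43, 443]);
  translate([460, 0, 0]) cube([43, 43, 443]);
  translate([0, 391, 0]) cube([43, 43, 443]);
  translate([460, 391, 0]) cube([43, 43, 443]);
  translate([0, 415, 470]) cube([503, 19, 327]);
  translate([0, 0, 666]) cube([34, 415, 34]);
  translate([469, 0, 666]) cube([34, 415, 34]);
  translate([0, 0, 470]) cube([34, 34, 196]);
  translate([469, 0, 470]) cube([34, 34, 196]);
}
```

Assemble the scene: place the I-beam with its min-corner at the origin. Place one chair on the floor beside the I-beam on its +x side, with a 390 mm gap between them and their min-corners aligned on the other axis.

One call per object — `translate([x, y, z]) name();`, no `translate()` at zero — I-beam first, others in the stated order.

I_beam();
translate([1936, 0, 0]) chair();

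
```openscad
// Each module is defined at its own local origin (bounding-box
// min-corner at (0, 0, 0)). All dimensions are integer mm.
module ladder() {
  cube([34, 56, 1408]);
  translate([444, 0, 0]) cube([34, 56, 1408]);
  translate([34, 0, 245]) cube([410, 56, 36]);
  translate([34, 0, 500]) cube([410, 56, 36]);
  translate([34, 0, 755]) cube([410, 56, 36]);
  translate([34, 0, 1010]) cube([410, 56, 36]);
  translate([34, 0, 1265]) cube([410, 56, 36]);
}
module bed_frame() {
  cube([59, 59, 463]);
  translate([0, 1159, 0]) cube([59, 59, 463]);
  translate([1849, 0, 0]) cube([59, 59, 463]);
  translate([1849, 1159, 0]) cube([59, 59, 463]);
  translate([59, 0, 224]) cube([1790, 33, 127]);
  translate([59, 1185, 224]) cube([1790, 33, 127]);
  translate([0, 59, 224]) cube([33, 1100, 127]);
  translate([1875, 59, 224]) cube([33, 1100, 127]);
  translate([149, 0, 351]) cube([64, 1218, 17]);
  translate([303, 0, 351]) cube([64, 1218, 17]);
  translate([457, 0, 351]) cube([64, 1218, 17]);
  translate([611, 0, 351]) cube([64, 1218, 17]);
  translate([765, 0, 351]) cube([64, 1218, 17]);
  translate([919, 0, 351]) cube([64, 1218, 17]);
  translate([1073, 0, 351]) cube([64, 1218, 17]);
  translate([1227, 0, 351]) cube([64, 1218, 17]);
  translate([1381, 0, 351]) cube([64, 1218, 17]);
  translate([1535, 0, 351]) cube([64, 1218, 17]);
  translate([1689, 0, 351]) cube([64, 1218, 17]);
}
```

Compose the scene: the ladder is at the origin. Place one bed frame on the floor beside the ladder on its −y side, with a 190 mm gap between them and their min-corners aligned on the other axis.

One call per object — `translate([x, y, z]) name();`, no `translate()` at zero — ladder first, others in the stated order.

ladder();
translate([0, -1408, 0]) bed_frame();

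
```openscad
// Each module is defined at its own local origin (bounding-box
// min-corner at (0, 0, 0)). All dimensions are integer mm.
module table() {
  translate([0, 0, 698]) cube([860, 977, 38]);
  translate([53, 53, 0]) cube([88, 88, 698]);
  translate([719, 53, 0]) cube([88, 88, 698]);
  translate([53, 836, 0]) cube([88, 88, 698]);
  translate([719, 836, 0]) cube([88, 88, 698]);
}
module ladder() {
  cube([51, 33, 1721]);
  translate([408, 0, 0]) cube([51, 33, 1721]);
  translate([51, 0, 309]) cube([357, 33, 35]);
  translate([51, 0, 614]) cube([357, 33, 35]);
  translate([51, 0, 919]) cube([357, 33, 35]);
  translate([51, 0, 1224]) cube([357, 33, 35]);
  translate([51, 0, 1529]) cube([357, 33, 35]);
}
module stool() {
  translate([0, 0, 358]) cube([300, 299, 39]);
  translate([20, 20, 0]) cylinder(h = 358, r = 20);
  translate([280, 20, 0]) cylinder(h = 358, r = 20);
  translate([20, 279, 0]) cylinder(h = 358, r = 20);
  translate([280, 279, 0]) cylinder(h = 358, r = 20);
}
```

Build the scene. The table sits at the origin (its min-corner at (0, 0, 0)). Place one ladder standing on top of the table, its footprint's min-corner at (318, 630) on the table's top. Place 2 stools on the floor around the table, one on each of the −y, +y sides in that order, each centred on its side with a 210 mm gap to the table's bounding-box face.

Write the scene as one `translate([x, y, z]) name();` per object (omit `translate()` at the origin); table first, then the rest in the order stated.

table();
translate([318, 630, 736]) ladder();
translate([280, -509, 0]) stool();
translate([280, 1187, 0]) stool();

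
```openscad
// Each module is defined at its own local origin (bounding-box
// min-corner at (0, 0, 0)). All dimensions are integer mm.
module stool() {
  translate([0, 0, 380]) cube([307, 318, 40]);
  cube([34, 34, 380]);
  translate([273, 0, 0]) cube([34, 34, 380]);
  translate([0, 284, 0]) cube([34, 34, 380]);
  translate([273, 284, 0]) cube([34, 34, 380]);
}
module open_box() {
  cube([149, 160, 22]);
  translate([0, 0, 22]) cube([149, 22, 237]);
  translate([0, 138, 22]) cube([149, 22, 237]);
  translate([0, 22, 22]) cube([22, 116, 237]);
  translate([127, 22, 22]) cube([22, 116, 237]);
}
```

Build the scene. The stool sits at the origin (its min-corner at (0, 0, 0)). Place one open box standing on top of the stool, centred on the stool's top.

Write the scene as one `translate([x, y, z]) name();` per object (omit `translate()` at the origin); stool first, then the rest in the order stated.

stool();
translate([79, 79, 420]) open_box();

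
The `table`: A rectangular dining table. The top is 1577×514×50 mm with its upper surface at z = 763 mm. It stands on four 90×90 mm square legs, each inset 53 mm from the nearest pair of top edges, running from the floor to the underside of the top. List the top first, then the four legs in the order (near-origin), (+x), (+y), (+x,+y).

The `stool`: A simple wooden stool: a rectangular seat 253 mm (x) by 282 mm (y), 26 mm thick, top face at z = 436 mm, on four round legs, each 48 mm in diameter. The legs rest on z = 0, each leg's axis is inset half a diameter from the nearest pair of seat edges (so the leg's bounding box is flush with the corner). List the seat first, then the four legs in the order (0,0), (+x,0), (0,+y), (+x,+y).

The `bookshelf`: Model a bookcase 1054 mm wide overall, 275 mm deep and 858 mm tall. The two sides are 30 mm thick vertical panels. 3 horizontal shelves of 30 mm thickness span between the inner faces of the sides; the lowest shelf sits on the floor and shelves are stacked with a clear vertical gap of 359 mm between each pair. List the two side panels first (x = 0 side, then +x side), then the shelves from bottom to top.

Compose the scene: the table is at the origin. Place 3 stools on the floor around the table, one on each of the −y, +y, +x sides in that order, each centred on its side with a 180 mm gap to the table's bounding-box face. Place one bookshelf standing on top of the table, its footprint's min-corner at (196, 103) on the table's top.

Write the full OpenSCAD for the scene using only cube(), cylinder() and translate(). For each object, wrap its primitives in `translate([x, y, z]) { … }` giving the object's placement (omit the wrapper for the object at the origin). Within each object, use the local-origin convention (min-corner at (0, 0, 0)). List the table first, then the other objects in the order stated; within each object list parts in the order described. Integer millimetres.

translate([0, 0, 713]) cube([1577, 514, 50]);
translate([53, 53, 0]) cube([90, 90, 713]);
translate([1434, 53, 0]) cube([90, 90, 713]);
translate([53, 371, 0]) cube([90, 90, 713]);
translate([1434, 371, 0]) cube([90, 90, 713]);
translate([662, -462, 0]) {
  translate([0, 0, 410]) cube([253, 282, 26]);
  translate([24, 24, 0]) cylinder(h = 410, r = 24);
  translate([229, 24, 0]) cylinder(h = 410, r = 24);
  translate([24, 258, 0]) cylinder(h = 410, r = 24);
  translate([229, 258, 0]) cylinder(h = 410, r = 24);
}
translate([662, 694, 0]) {
  translate([0, 0, 410]) cube([253, 282, 26]);
  translate([24, 24, 0]) cylinder(h = 410, r = 24);
  translate([229, 24, 0]) cylinder(h = 410, r = 24);
  translate([24, 258, 0]) cylinder(h = 410, r = 24);
  translate([229, 258, 0]) cylinder(h = 410, r = 24);
}
translate([1757, 116, 0]) {
  translate([0, 0, 410]) cube([253, 282, 26]);
  translate([24, 24, 0]) cylinder(h = 410, r = 24);
  translate([229, 24, 0]) cylinder(h = 410, r = 24);
  translate([24, 258, 0]) cylinder(h = 410, r = 24);
  translate([229, 258, 0]) cylinder(h = 410, r = 24);
}
translate([196, 103, 763]) {
  cube([30, 275, 858]);
  translate([1024, 0, 0]) cube([30, 275, 858]);
  translate([30, 0, 0]) cube([994, 275, 30]);
  translate([30, 0, 389]) cube([994, 275, 30]);
  translate([30, 0, 778]) cube([994, 275, 30]);
}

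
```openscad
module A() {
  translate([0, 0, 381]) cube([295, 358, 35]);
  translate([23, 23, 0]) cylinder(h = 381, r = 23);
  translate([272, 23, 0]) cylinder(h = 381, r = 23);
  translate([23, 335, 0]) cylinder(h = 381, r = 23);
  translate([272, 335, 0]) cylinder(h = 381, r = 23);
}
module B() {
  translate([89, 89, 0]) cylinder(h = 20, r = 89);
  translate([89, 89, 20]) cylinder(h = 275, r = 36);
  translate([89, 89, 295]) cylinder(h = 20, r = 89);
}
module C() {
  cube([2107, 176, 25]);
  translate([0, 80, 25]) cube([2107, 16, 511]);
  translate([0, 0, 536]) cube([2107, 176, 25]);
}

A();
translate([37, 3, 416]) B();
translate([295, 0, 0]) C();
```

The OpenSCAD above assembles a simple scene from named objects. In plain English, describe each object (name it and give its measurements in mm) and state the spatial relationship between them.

A is a four-legged stool. The seat is a 295×358×35 mm slab whose top surface is at z = 416 mm; four round legs, each 46 mm in diameter, run from the floor (z = 0) to the underside of the seat, each leg's axis is inset half a diameter from the nearest pair of seat edges (so the leg's bounding box is flush with the corner).

B is a spool: two coaxial disc flanges of radius 89 mm and thickness 20 mm, joined by a core cylinder of radius 36 mm and height 275 mm. The lower flange rests on z = 0 and the three cylinders share a vertical axis.

C is an I-beam lying along x, 2107 mm long. Overall section height 561 mm. Two flanges 176 mm wide (y) and 25 mm thick, one on the floor and one at the top; a web 16 mm thick runs between them, centred on the flange width.

The spool is on top of the stool. The I-beam is against the stool's +x side, with their −y faces flush.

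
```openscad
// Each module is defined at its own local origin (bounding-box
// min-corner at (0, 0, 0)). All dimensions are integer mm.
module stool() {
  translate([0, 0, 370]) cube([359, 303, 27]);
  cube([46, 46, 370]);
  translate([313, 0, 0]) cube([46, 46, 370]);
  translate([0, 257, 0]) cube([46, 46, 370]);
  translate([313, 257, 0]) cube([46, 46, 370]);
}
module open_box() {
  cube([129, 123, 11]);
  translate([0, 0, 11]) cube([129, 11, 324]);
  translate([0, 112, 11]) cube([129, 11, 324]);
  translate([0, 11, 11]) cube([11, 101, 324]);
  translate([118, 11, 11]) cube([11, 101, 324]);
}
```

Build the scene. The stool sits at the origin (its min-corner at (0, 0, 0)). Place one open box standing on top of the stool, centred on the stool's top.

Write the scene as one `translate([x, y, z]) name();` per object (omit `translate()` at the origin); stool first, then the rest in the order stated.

stool();
translate([115, 90, 397]) open_box();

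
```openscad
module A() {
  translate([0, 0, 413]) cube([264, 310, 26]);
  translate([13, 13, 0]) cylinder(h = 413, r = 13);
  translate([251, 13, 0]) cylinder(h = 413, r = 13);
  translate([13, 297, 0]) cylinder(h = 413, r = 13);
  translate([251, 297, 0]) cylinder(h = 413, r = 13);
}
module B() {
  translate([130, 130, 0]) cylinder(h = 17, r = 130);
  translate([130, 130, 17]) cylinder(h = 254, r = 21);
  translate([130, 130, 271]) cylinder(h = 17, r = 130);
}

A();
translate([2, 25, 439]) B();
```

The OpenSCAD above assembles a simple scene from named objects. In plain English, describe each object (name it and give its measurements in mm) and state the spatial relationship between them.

A is a simple wooden stool: a rectangular seat 264 mm (x) by 310 mm (y), 26 mm thick, top face at z = 439 mm, on four round legs, each 26 mm in diameter. The legs rest on z = 0, each leg's axis is inset half a diameter from the nearest pair of seat edges (so the leg's bounding box is flush with the corner).

B is a spool: two coaxial disc flanges of radius 130 mm and thickness 17 mm, joined by a core cylinder of radius 21 mm and height 254 mm. The lower flange rests on z = 0 and the three cylinders share a vertical axis.

The spool is on top of the stool, centred.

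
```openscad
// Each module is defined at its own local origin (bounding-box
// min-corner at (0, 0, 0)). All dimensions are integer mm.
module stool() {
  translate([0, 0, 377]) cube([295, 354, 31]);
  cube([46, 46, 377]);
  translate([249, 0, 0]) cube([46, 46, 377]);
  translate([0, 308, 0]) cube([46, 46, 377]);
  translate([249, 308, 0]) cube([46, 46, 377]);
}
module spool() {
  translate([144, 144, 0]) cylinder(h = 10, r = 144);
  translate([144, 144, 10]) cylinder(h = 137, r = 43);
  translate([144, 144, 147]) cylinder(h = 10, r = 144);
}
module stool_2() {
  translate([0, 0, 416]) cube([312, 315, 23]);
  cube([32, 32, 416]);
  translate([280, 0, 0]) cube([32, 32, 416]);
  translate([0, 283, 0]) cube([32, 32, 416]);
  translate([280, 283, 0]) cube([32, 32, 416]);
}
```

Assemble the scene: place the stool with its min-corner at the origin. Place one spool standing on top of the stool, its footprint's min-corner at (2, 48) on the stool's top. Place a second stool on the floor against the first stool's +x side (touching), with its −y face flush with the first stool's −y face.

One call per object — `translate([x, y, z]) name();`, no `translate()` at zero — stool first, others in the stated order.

stool();
translate([2, 48, 408]) spool();
translate([295, 0, 0]) stool_2();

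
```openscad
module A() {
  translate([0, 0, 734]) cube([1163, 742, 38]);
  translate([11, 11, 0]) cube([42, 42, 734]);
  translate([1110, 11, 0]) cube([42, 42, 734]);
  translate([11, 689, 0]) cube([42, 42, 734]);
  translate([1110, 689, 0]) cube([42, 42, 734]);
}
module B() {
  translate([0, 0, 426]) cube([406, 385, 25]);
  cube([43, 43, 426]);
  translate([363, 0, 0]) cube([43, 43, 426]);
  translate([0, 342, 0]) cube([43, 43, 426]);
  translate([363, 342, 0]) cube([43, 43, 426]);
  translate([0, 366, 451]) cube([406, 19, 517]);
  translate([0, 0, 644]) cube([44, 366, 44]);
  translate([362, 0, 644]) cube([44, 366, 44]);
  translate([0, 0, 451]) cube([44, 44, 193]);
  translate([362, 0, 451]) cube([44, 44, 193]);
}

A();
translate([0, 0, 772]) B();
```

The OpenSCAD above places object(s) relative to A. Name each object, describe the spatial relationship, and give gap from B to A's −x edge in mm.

A is a table. B is a chair. The chair is on top of the table. The gap from the chair to the table's −x edge is 0 mm.

The chair's min-x is at 0; the table's min-x is 0; gap = 0 mm.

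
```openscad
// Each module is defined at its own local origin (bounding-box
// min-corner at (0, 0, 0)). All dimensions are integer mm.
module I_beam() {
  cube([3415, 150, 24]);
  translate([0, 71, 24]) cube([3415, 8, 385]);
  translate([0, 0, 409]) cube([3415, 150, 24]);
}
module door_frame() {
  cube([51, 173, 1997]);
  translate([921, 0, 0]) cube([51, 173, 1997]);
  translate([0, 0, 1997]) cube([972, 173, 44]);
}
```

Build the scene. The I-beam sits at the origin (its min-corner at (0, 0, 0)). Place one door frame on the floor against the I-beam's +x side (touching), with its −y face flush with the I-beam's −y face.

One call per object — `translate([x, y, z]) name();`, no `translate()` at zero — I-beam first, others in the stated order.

I_beam();
translate([3415, 0, 0]) door_frame();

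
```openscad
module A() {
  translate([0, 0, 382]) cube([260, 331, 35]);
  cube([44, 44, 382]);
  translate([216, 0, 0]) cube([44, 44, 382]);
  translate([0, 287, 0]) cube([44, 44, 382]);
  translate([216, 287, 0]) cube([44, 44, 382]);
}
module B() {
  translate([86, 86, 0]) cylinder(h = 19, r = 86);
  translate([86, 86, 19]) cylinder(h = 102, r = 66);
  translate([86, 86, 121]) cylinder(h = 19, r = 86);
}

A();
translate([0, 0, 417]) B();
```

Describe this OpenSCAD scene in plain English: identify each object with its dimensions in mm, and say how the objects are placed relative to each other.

A is a four-legged stool. The seat is a 260×331×35 mm slab whose top surface is at z = 417 mm; four square legs, each 44×44 mm in cross-section, run from the floor (z = 0) to the underside of the seat, each flush with a corner of the seat.

B is a spool: two coaxial disc flanges of radius 86 mm and thickness 19 mm, joined by a core cylinder of radius 66 mm and height 102 mm. The lower flange rests on z = 0 and the three cylinders share a vertical axis.

The spool is on top of the stool.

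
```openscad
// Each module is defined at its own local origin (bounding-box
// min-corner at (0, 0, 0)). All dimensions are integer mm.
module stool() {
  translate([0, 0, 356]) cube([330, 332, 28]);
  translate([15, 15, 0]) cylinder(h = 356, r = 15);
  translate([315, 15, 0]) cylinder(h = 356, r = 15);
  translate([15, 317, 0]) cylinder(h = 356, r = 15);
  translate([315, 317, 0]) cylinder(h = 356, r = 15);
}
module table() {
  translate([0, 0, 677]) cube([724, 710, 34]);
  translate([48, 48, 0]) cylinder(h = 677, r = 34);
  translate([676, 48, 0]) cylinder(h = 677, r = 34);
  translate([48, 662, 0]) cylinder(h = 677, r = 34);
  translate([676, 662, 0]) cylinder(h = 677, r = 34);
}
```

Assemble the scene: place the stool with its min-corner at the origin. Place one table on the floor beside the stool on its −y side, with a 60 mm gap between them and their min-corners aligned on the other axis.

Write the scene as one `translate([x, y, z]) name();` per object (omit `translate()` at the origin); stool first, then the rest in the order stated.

stool();
translate([0, -770, 0]) table();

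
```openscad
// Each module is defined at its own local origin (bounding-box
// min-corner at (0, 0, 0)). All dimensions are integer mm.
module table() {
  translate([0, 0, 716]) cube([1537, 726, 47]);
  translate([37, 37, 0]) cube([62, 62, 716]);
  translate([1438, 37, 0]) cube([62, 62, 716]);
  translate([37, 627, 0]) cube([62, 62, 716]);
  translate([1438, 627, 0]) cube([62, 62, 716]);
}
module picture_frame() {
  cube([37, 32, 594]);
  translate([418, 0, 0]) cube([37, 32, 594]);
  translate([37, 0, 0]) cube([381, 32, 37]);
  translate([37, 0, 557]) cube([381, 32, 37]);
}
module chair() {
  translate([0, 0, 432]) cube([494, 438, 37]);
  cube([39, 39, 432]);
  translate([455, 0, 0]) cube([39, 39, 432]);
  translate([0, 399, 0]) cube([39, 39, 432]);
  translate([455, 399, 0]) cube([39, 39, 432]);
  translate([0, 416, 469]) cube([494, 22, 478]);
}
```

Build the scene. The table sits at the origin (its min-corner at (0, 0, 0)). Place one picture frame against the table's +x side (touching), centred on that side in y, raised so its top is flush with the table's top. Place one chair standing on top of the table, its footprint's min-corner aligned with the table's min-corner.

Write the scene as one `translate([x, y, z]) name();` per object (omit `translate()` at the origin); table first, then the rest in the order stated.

table();
translate([1537, 347, 169]) picture_frame();
translate([0, 0, 763]) chair();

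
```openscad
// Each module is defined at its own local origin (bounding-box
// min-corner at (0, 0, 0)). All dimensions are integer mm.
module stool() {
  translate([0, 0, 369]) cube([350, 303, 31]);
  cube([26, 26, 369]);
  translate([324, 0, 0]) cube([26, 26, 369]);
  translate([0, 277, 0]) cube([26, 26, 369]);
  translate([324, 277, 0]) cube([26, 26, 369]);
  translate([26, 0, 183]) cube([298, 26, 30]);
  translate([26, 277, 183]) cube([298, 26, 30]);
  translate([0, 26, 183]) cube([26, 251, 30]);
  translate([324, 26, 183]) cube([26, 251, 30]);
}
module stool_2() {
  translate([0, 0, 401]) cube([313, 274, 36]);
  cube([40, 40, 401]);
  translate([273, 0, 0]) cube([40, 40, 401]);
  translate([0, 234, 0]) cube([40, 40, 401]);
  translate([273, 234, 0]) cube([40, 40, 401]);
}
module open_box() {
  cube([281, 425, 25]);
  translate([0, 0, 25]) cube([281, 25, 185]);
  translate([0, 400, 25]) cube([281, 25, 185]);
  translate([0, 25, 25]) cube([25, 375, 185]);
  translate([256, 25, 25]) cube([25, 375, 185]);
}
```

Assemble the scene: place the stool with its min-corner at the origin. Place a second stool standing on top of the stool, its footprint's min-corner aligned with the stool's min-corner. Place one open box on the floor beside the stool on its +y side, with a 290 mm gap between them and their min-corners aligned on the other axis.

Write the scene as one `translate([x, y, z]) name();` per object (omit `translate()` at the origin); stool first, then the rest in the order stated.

stool();
translate([0, 0, 400]) stool_2();
translate([0, 593, 0]) open_box();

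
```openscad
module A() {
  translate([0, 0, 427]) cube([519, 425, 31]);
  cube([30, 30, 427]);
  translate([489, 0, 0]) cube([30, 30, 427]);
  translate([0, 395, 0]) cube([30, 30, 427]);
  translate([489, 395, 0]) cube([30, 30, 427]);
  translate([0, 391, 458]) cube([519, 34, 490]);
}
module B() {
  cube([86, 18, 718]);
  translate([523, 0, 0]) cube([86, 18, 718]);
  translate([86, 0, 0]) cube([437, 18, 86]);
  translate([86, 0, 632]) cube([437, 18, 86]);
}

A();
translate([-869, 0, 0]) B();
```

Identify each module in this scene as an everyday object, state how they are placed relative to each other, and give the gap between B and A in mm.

A is a chair. B is a picture frame. The picture frame is on the floor beside the chair on its −x side. The gap between the picture frame and the chair is 260 mm.

The picture frame's nearest face is 260 mm from the chair's −x face.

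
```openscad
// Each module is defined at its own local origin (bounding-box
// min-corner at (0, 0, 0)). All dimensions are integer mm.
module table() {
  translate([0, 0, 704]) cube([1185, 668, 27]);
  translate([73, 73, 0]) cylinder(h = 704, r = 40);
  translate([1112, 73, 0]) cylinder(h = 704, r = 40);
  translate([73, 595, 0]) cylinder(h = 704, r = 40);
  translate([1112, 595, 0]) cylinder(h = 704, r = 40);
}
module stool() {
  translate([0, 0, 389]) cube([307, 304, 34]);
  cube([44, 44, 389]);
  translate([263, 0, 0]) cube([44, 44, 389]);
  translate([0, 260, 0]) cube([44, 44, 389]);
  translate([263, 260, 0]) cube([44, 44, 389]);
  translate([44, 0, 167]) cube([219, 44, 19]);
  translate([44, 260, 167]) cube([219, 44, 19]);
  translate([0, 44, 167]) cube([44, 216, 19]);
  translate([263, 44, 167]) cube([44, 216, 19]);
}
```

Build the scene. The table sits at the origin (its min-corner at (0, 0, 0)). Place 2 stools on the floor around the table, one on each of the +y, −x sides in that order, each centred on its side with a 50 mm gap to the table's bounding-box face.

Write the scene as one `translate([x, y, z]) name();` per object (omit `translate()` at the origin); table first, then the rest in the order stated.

table();
translate([439, 718, 0]) stool();
translate([-357, 182, 0]) stool();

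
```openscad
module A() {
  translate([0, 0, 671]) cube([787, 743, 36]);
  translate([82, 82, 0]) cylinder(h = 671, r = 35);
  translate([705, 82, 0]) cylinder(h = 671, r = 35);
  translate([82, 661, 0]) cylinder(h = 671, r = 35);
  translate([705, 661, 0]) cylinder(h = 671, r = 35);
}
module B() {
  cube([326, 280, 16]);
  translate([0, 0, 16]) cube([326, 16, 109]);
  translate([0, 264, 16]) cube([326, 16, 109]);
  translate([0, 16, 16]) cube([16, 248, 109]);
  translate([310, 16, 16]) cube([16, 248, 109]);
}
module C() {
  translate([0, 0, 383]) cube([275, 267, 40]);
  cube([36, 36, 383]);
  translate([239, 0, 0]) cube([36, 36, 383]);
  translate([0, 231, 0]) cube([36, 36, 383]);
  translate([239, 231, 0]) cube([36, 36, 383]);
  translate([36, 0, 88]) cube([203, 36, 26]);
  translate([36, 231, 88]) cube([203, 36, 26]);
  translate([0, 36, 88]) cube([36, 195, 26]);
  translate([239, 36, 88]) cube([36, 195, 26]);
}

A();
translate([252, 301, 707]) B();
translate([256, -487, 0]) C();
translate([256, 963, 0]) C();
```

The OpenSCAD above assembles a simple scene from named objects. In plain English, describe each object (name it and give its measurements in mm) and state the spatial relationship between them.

A is a table with a 787×743 mm rectangular top, 36 mm thick, top surface at z = 707 mm, supported by four round legs of 70 mm diameter, each leg's bounding box inset 47 mm from the nearest pair of top edges, running from the floor.

B is an open storage box with external size 326×280×125 mm and wall thickness 16 mm (the base is also 16 mm thick). The base covers the whole footprint; the four walls stand on the base, with the y-facing walls full-width and the x-facing walls fitting between their inner faces.

C is a four-legged stool. The seat is a 275×267×40 mm slab whose top surface is at z = 423 mm; four square legs, each 36×36 mm in cross-section, run from the floor (z = 0) to the underside of the seat, each flush with a corner of the seat. Four stretchers, 36 mm wide and 26 mm tall, connect adjacent legs with their undersides at z = 88 mm, each running between the inner faces of the legs it joins and aligned with the legs' outer faces on the other axis.

The open box is on top of the table. Two stools sit around the table at the −y, +y sides.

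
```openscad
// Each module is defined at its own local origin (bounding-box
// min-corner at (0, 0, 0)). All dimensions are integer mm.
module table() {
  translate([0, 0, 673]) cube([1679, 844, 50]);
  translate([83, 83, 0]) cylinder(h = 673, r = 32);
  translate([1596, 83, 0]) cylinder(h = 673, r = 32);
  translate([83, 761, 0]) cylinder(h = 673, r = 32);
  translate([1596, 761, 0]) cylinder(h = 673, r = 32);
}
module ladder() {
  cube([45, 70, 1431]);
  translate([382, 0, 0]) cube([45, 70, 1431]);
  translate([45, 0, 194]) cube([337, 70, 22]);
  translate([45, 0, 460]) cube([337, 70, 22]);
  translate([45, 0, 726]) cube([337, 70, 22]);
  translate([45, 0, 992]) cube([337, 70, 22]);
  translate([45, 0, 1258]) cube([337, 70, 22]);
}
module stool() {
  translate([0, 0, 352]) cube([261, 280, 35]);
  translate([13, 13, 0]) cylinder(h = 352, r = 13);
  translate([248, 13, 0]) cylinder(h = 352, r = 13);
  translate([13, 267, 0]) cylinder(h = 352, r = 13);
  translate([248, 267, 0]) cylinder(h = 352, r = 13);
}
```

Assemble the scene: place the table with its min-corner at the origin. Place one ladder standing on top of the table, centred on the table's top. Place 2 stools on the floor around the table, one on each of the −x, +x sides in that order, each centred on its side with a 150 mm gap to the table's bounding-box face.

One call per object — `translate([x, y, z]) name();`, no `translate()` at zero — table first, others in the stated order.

table();
translate([626, 387, 723]) ladder();
translate([-411, 282, 0]) stool();
translate([1829, 282, 0]) stool();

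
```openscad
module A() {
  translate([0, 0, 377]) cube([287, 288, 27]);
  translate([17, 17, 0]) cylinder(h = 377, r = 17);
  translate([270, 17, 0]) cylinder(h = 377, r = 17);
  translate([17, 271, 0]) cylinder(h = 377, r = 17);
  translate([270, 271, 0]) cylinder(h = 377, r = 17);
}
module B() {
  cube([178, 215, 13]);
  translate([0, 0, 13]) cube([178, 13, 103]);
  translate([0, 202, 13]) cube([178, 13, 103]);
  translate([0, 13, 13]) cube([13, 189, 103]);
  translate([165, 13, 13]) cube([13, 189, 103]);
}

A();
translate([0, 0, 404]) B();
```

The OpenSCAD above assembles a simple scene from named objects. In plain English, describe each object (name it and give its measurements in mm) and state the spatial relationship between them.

A is a simple wooden stool: a rectangular seat 287 mm (x) by 288 mm (y), 27 mm thick, top face at z = 404 mm, on four round legs, each 34 mm in diameter. The legs rest on z = 0, each leg's axis is inset half a diameter from the nearest pair of seat edges (so the leg's bounding box is flush with the corner).

B is an open-topped rectangular box: outside dimensions 178×215×116 mm, with a uniform wall and base thickness of 13 mm. The base is a full 178×215 slab on the floor; four walls sit on top of the base. The front and back walls (the −y and +y sides) span the full width; the two side walls fit between them.

The open box is on top of the stool.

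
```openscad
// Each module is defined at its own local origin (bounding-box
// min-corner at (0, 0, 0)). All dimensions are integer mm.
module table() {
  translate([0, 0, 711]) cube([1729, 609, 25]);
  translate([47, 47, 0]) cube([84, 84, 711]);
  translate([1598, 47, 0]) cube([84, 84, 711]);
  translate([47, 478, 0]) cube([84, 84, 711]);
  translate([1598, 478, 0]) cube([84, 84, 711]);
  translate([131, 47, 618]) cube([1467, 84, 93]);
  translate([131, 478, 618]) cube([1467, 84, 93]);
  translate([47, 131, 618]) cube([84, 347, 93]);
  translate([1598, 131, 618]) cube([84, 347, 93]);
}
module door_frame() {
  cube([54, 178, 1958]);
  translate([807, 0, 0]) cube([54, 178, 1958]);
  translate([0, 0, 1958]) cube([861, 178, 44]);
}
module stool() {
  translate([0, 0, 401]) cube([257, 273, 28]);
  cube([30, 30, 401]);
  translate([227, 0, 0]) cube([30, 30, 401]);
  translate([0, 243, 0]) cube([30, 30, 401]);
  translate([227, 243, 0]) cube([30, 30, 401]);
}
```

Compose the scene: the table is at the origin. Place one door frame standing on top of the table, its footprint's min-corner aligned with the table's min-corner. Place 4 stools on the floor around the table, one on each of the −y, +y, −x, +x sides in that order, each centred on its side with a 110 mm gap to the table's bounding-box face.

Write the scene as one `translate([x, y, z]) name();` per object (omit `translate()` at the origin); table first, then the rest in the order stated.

table();
translate([0, 0, 736]) door_frame();
translate([736, -383, 0]) stool();
translate([736, 719, 0]) stool();
translate([-367, 168, 0]) stool();
translate([1839, 168, 0]) stool();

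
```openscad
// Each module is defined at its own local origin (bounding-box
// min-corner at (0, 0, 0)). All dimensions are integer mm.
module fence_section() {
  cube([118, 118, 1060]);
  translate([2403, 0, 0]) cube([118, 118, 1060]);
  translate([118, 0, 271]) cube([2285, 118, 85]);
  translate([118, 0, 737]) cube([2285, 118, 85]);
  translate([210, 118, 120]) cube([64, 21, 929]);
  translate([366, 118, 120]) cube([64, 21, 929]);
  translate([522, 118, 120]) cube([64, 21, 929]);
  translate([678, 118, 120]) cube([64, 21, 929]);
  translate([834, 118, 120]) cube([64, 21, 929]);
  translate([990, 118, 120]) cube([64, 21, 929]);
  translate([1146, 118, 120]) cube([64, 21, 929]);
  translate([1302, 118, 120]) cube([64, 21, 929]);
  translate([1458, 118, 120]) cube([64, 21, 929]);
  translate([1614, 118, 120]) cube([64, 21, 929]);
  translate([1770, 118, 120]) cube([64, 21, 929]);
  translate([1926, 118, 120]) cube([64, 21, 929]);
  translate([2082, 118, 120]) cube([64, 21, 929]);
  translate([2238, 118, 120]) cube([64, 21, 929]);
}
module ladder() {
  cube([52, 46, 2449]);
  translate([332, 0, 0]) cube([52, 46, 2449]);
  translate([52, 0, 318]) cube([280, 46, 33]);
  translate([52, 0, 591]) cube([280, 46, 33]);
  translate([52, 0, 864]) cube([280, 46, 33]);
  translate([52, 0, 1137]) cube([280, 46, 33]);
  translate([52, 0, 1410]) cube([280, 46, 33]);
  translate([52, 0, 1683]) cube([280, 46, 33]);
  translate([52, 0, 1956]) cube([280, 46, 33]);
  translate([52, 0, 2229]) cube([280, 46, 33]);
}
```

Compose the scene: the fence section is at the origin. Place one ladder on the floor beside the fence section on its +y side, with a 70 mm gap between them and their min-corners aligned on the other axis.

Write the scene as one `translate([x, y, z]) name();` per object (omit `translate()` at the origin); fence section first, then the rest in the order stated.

fence_section();
translate([0, 209, 0]) ladder();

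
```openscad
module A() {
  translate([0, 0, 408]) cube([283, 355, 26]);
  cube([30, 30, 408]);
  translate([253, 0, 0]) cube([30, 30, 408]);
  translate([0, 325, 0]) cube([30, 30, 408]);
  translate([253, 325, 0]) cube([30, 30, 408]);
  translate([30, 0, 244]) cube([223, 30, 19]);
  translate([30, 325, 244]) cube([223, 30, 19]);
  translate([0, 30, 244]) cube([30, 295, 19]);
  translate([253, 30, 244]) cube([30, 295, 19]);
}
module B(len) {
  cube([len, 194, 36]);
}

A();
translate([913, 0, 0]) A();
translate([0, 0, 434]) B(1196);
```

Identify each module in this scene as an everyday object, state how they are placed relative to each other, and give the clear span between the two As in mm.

Second stool starts at x = 913; first ends at x = 283; clear span = 913 − 283 = 630 mm.

A is a stool. B is a beam. A beam spans the tops of two stools. The clear span between the two stools is 630 mm.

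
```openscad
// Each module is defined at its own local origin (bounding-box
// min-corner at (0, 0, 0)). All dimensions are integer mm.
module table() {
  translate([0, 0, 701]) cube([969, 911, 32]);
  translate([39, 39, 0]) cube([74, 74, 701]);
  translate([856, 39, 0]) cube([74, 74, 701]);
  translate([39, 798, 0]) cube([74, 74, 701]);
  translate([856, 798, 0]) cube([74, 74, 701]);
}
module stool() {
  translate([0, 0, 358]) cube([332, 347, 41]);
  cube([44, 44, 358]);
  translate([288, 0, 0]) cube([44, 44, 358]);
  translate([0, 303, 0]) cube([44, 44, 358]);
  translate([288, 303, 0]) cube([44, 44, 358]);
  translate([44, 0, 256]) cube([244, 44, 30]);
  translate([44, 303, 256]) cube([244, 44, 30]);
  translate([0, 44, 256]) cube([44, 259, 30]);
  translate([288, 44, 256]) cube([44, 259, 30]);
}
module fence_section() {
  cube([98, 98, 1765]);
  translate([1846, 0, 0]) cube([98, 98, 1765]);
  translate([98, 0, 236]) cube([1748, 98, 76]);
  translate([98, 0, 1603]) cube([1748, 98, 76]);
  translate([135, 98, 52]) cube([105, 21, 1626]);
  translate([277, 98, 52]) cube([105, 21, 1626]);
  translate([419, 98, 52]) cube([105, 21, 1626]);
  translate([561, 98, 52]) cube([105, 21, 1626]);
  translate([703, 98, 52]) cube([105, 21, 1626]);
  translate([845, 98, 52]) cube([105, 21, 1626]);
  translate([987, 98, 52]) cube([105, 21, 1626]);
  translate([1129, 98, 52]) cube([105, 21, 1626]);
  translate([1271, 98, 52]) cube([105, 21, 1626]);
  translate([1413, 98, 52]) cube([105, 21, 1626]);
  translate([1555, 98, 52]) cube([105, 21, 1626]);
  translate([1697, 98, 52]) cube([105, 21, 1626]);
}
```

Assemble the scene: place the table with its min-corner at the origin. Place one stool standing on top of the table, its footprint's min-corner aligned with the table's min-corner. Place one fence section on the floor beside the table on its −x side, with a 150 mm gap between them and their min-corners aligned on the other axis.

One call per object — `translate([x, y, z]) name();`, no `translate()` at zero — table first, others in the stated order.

table();
translate([0, 0, 733]) stool();
translate([-2094, 0, 0]) fence_section();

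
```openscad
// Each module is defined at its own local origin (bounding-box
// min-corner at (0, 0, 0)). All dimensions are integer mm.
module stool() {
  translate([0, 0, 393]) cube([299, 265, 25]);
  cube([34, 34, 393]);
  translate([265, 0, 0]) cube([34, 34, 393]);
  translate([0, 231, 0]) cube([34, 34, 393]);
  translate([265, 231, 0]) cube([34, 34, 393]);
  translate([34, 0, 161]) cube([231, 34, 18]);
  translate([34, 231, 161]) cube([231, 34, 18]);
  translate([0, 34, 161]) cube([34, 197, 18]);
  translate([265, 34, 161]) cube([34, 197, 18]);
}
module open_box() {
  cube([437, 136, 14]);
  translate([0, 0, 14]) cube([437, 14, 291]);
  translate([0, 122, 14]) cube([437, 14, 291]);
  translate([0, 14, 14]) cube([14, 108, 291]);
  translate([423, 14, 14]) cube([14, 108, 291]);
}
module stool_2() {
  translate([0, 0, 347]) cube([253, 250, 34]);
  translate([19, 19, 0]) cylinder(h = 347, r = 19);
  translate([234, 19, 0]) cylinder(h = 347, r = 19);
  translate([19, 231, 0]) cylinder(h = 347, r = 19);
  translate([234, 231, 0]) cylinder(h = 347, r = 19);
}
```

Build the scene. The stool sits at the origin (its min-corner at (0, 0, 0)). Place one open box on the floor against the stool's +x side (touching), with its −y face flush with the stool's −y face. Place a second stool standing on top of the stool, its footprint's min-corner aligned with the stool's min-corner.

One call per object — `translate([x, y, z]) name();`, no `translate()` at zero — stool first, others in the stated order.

stool();
translate([299, 0, 0]) open_box();
translate([0, 0, 418]) stool_2();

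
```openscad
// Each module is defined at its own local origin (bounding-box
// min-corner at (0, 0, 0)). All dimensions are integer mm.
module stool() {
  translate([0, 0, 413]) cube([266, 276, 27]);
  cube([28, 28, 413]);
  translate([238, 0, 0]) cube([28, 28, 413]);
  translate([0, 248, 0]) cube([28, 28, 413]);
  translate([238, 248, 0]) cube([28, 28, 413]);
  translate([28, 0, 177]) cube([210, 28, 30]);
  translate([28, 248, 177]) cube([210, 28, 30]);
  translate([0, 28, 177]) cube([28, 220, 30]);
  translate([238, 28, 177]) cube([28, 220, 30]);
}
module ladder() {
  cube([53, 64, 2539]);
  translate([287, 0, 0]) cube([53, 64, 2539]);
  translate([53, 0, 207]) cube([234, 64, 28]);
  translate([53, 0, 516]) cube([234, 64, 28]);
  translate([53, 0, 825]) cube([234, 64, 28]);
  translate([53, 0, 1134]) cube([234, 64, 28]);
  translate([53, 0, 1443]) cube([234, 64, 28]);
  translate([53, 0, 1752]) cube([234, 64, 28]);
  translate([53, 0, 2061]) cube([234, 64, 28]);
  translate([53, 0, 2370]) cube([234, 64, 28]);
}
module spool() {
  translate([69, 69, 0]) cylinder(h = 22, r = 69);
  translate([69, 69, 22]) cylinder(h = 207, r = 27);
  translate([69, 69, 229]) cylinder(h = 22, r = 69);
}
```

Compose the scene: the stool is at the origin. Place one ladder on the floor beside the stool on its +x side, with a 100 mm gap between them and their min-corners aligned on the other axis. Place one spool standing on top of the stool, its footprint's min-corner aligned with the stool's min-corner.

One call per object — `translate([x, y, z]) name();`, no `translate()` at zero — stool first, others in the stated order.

stool();
translate([366, 0, 0]) ladder();
translate([0, 0, 440]) spool();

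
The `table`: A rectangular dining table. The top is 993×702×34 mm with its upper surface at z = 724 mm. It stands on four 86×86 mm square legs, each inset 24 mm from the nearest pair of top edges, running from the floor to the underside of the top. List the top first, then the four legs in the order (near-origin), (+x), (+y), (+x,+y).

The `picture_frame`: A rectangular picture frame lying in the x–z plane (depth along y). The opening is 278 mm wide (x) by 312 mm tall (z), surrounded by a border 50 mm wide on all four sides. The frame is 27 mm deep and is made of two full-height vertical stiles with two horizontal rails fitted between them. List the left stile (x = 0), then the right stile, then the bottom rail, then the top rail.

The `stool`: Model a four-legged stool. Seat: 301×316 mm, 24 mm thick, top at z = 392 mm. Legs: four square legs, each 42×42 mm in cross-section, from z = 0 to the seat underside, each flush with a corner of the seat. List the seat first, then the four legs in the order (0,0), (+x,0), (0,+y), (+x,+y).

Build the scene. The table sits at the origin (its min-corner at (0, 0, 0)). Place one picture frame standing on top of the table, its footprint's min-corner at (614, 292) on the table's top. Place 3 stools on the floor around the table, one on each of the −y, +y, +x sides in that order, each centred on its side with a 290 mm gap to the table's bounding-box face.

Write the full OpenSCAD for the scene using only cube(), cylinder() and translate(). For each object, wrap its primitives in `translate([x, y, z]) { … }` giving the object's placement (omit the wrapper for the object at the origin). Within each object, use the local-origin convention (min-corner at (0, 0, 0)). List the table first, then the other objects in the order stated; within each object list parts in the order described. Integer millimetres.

translate([0, 0, 690]) cube([993, 702, 34]);
translate([24, 24, 0]) cube([86, 86, 690]);
translate([883, 24, 0]) cube([86, 86, 690]);
translate([24, 592, 0]) cube([86, 86, 690]);
translate([883, 592, 0]) cube([86, 86, 690]);
translate([614, 292, 724]) {
  cube([50, 27, 412]);
  translate([328, 0, 0]) cube([50, 27, 412]);
  translate([50, 0, 0]) cube([278, 27, 50]);
  translate([50, 0, 362]) cube([278, 27, 50]);
}
translate([346, -606, 0]) {
  translate([0, 0, 368]) cube([301, 316, 24]);
  cube([42, 42, 368]);
  translate([259, 0, 0]) cube([42, 42, 368]);
  translate([0, 274, 0]) cube([42, 42, 368]);
  translate([259, 274, 0]) cube([42, 42, 368]);
}
translate([346, 992, 0]) {
  translate([0, 0, 368]) cube([301, 316, 24]);
  cube([42, 42, 368]);
  translate([259, 0, 0]) cube([42, 42, 368]);
  translate([0, 274, 0]) cube([42, 42, 368]);
  translate([259, 274, 0]) cube([42, 42, 368]);
}
translate([1283, 193, 0]) {
  translate([0, 0, 368]) cube([301, 316, 24]);
  cube([42, 42, 368]);
  translate([259, 0, 0]) cube([42, 42, 368]);
  translate([0, 274, 0]) cube([42, 42, 368]);
  translate([259, 274, 0]) cube([42, 42, 368]);
}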